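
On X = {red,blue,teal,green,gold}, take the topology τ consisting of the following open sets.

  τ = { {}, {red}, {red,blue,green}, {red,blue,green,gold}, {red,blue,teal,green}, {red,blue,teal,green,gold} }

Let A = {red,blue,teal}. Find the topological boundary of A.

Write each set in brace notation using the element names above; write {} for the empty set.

{blue,teal,green,gold}

open subsets of A: {}, {red}; so int(A) = {red}
closure: X∖int(X∖A) = X∖{} = {red,blue,teal,green,gold}
∂A = {red,blue,teal,green,gold} minus {red} = {blue,teal,green,gold}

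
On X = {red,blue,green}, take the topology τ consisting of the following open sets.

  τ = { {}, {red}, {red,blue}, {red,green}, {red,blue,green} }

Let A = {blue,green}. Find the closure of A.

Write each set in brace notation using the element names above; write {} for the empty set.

cl via duality: int({red}) = {red}, so X∖{red} = {blue,green}

{blue,green}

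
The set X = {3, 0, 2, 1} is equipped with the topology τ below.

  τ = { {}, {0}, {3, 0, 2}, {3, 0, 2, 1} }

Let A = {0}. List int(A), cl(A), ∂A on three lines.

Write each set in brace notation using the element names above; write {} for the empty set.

int(A) = {0}
cl(A)  = {3, 0, 2, 1}
∂A     = {3, 2, 1}

open subsets of A: {}, {0}; so int(A) = {0}
closure: X∖int(X∖A) = X∖{} = {3, 0, 2, 1}
∂A = {3, 0, 2, 1} minus {0} = {3, 2, 1}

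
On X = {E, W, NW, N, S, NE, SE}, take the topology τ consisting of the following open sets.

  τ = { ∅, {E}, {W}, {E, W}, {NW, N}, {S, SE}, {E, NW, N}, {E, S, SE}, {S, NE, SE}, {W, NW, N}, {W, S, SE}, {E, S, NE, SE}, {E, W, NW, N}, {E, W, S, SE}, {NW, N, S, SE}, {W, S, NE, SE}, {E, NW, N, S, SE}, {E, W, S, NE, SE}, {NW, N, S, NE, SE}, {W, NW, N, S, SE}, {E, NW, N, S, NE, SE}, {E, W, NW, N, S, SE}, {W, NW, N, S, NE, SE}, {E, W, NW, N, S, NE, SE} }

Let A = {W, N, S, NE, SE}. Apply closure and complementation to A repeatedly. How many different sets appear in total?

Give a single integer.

6

cl via duality: int({E, NW}) = {E}, so X∖{E} = {W, NW, N, S, NE, SE}
Write k for closure, c for complement:
  1. A     = {W, N, S, NE, SE}
  2. kA    = {W, NW, N, S, NE, SE}
  3. cA    = {E, NW}
  4. ckA   = {E}
  5. kcA   = {E, NW, N}
  6. ckcA  = {W, S, NE, SE}
applying k or c yields no new set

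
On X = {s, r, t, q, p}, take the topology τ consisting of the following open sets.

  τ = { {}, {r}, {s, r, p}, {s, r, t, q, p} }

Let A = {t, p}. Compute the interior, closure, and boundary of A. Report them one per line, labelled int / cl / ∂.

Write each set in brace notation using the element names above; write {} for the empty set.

interior: largest open inside A is {} (from {})
cl via duality: int({s, r, q}) = {r}, so X∖{r} = {s, t, q, p}
cl∖int = {s, t, q, p}

int(A) = {}
cl(A)  = {s, t, q, p}
∂A     = {s, t, q, p}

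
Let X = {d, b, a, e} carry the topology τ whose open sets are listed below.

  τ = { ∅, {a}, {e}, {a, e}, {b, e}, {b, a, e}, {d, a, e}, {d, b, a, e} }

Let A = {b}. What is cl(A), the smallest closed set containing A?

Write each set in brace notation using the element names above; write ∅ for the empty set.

{b}

X∖A={d, a, e}, int(X∖A)={d, a, e}, hence cl(A)={b}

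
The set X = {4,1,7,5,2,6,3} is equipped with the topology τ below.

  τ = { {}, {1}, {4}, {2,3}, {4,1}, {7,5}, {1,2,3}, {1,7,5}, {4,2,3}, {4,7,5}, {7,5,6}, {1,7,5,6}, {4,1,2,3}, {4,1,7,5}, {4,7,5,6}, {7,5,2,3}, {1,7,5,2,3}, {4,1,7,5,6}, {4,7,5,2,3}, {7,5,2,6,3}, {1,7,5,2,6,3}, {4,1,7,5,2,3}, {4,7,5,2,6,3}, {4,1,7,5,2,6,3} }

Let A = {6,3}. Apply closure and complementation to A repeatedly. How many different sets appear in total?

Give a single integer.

complement {4,1,7,5,2}; its interior {4,1,7,5}; cl(A) = X∖{4,1,7,5} = {2,6,3}
With k = closure, c = complement:
  1. A     = {6,3}
  2. kA    = {2,6,3}
  3. cA    = {4,1,7,5,2}
  4. ckA   = {4,1,7,5}
  5. kcA   = {4,1,7,5,2,6,3}
  6. kckA  = {4,1,7,5,6}
  7. ckcA  = {}
  8. ckckA = {2,3}
k, c of each give nothing new

8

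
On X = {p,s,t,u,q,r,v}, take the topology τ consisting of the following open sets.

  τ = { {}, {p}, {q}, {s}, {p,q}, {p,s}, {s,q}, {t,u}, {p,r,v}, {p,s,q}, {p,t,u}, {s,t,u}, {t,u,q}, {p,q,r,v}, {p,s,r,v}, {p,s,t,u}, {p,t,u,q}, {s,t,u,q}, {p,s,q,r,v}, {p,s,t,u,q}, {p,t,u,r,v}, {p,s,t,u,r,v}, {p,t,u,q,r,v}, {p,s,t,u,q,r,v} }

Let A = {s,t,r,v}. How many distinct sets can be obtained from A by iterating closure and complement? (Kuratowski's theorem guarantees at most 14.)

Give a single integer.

8

cl via duality: int({p,u,q}) = {p,q}, so X∖{p,q} = {s,t,u,r,v}
Write k for closure, c for complement:
  1. A     = {s,t,r,v}
  2. kA    = {s,t,u,r,v}
  3. cA    = {p,u,q}
  4. ckA   = {p,q}
  5. kcA   = {p,t,u,q,r,v}
  6. kckA  = {p,q,r,v}
  7. ckcA  = {s}
  8. ckckA = {s,t,u}
applying k or c yields no new set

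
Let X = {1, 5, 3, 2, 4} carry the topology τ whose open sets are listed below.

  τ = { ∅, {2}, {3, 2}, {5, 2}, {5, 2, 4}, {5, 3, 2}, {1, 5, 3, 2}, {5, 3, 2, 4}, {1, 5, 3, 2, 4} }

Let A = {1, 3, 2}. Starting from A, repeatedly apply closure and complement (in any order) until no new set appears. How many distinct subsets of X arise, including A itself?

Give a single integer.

closure: X∖int(X∖A) = X∖∅ = {1, 5, 3, 2, 4}
Let k=closure and c=complement:
  1. A     = {1, 3, 2}
  2. kA    = {1, 5, 3, 2, 4}
  3. cA    = {5, 4}
  4. ckA   = ∅
  5. kcA   = {1, 5, 4}
  6. ckcA  = {3, 2}
— saturated at 6

6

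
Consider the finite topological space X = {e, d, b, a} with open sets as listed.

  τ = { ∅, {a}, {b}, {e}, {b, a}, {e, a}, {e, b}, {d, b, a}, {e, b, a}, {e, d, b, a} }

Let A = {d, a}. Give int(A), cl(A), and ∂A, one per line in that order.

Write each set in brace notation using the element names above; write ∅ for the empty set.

opens ⊆ A: ∅, {a}; union → int = {a}
complement {e, b}; its interior {e, b}; cl(A) = X∖{e, b} = {d, a}
boundary = {d, a} ∖ {a} = {d}

int(A) = {a}
cl(A)  = {d, a}
∂A     = {d}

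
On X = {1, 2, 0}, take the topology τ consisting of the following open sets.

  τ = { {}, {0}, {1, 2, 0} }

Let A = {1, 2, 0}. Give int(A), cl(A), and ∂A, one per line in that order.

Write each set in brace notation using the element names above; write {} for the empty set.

int(A) = {1, 2, 0}
cl(A)  = {1, 2, 0}
∂A     = {}

opens ⊆ A: {}, {0}, {1, 2, 0}; union → int = {1, 2, 0}
complement {}; its interior {}; cl(A) = X∖{} = {1, 2, 0}
boundary = {1, 2, 0} ∖ {1, 2, 0} = {}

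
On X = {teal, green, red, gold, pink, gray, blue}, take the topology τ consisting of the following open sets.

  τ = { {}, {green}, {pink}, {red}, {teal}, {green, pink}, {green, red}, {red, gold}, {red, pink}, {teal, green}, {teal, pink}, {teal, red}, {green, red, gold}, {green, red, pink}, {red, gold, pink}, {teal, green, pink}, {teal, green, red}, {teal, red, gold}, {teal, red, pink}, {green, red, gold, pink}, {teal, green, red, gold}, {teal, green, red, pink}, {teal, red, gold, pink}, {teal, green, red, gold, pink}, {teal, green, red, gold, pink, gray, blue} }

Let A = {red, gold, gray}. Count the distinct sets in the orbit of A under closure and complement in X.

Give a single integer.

6

closure: X∖int(X∖A) = X∖{teal, green, pink} = {red, gold, gray, blue}
Let k=closure and c=complement:
  1. A     = {red, gold, gray}
  2. kA    = {red, gold, gray, blue}
  3. cA    = {teal, green, pink, blue}
  4. ckA   = {teal, green, pink}
  5. kcA   = {teal, green, pink, gray, blue}
  6. ckcA  = {red, gold}
— saturated at 6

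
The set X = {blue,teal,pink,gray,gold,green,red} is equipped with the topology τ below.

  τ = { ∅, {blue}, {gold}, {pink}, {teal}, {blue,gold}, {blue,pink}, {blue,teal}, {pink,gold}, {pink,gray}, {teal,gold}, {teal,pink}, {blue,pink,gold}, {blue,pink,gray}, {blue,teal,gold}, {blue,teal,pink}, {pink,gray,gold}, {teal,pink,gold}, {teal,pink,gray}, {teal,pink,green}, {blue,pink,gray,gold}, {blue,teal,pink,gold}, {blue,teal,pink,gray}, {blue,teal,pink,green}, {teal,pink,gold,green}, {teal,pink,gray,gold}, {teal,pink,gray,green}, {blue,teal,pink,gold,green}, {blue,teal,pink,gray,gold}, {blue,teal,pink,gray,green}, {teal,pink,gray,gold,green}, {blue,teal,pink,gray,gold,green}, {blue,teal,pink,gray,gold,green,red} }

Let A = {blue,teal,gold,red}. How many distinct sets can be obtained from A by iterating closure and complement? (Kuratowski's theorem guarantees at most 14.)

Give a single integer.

closure: X∖int(X∖A) = X∖{pink,gray} = {blue,teal,gold,green,red}
Let k=closure and c=complement:
  1. A     = {blue,teal,gold,red}
  2. kA    = {blue,teal,gold,green,red}
  3. cA    = {pink,gray,green}
  4. ckA   = {pink,gray}
  5. kcA   = {pink,gray,green,red}
  6. ckcA  = {blue,teal,gold}
— saturated at 6

6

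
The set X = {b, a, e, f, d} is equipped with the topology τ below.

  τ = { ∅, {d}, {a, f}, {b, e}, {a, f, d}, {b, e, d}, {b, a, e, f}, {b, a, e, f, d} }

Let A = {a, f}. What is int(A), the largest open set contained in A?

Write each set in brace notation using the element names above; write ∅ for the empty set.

{a, f}

U open, U⊆A: ∅, {a, f}. int(A) = ⋃ = {a, f}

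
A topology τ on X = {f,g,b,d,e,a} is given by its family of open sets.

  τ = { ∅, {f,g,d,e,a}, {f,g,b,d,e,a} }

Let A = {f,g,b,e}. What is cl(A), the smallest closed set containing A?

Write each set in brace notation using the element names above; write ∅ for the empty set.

{f,g,b,d,e,a}

cl via duality: int({d,a}) = ∅, so X∖∅ = {f,g,b,d,e,a}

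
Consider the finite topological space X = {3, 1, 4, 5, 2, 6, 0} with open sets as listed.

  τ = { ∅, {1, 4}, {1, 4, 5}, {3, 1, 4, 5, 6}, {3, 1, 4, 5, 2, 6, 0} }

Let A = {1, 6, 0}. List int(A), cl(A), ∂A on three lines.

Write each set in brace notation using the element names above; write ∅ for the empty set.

interior: largest open inside A is ∅ (from ∅)
cl via duality: int({3, 4, 5, 2}) = ∅, so X∖∅ = {3, 1, 4, 5, 2, 6, 0}
cl∖int = {3, 1, 4, 5, 2, 6, 0}

int(A) = ∅
cl(A)  = {3, 1, 4, 5, 2, 6, 0}
∂A     = {3, 1, 4, 5, 2, 6, 0}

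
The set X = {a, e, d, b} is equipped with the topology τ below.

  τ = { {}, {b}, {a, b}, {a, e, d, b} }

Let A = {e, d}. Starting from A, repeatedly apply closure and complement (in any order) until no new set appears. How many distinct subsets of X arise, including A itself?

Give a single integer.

closure: X∖int(X∖A) = X∖{a, b} = {e, d}
Let k=closure and c=complement:
  1. A     = {e, d}
  2. cA    = {a, b}
  3. kcA   = {a, e, d, b}
  4. ckcA  = {}
— saturated at 4

4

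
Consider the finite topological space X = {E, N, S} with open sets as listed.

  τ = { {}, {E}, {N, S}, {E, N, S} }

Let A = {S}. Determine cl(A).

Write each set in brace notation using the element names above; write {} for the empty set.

X∖A={E, N}, int(X∖A)={E}, hence cl(A)={N, S}

{N, S}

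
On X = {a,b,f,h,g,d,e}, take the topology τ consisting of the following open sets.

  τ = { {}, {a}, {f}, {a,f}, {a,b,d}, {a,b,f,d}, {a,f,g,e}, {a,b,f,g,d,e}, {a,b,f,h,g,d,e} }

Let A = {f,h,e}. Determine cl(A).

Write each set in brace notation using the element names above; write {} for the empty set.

{f,h,g,e}

cl via duality: int({a,b,g,d}) = {a,b,d}, so X∖{a,b,d} = {f,h,g,e}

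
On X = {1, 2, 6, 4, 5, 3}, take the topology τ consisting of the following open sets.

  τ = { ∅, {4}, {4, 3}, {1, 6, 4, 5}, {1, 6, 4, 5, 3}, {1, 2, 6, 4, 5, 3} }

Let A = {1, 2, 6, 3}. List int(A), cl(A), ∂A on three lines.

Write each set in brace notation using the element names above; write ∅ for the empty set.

open subsets of A: ∅; so int(A) = ∅
closure: X∖int(X∖A) = X∖{4} = {1, 2, 6, 5, 3}
∂A = {1, 2, 6, 5, 3} minus ∅ = {1, 2, 6, 5, 3}

int(A) = ∅
cl(A)  = {1, 2, 6, 5, 3}
∂A     = {1, 2, 6, 5, 3}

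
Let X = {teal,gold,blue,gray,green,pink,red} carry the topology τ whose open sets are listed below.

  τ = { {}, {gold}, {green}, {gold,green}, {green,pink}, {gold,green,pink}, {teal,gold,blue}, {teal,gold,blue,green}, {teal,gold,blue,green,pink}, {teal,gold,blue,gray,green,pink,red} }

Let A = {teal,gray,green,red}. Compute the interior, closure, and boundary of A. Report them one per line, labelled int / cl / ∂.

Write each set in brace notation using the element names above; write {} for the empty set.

opens ⊆ A: {}, {green}; union → int = {green}
complement {gold,blue,pink}; its interior {gold}; cl(A) = X∖{gold} = {teal,blue,gray,green,pink,red}
boundary = {teal,blue,gray,green,pink,red} ∖ {green} = {teal,blue,gray,pink,red}

int(A) = {green}
cl(A)  = {teal,blue,gray,green,pink,red}
∂A     = {teal,blue,gray,pink,red}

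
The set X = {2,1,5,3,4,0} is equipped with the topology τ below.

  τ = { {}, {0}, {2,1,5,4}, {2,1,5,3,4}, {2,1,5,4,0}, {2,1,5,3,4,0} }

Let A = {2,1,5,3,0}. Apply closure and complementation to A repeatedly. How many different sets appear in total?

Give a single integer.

6

cl via duality: int({4}) = {}, so X∖{} = {2,1,5,3,4,0}
Write k for closure, c for complement:
  1. A     = {2,1,5,3,0}
  2. kA    = {2,1,5,3,4,0}
  3. cA    = {4}
  4. ckA   = {}
  5. kcA   = {2,1,5,3,4}
  6. ckcA  = {0}
applying k or c yields no new set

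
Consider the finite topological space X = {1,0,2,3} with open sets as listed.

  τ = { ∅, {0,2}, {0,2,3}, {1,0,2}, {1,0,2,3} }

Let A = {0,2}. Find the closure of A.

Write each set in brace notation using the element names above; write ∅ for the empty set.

cl via duality: int({1,3}) = ∅, so X∖∅ = {1,0,2,3}

{1,0,2,3}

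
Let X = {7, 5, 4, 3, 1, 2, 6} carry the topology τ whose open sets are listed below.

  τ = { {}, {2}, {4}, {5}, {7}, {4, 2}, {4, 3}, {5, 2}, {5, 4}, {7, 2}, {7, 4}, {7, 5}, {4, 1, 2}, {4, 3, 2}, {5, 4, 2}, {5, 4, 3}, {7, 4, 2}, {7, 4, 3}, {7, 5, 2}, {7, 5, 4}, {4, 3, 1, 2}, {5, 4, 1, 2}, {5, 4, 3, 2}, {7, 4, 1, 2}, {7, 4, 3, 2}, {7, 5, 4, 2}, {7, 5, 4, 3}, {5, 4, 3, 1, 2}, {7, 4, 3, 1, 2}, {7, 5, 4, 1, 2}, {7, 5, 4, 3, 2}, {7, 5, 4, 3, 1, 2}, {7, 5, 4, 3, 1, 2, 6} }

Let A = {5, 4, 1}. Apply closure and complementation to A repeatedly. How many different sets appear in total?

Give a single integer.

8

cl via duality: int({7, 3, 2, 6}) = {7, 2}, so X∖{7, 2} = {5, 4, 3, 1, 6}
Write k for closure, c for complement:
  1. A     = {5, 4, 1}
  2. kA    = {5, 4, 3, 1, 6}
  3. cA    = {7, 3, 2, 6}
  4. ckA   = {7, 2}
  5. kcA   = {7, 3, 1, 2, 6}
  6. kckA  = {7, 1, 2, 6}
  7. ckcA  = {5, 4}
  8. ckckA = {5, 4, 3}
applying k or c yields no new set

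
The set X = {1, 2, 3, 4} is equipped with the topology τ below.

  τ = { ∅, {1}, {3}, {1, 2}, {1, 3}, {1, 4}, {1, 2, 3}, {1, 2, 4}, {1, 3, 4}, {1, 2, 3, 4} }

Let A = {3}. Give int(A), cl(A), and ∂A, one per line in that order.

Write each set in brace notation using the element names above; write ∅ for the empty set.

int(A) = {3}
cl(A)  = {3}
∂A     = ∅

interior: largest open inside A is {3} (from ∅, {3})
cl via duality: int({1, 2, 4}) = {1, 2, 4}, so X∖{1, 2, 4} = {3}
cl∖int = ∅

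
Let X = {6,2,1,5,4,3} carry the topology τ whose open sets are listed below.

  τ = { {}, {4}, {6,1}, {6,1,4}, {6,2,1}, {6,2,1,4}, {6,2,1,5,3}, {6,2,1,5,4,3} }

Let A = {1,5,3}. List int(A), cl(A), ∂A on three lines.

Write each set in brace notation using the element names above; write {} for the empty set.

int(A) = {}
cl(A)  = {6,2,1,5,3}
∂A     = {6,2,1,5,3}

opens ⊆ A: {}; union → int = {}
complement {6,2,4}; its interior {4}; cl(A) = X∖{4} = {6,2,1,5,3}
boundary = {6,2,1,5,3} ∖ {} = {6,2,1,5,3}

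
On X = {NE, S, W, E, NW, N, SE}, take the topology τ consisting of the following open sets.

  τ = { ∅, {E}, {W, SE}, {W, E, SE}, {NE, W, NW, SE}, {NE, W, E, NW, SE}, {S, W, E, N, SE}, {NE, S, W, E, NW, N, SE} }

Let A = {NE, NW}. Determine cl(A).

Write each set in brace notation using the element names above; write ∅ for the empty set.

cl via duality: int({S, W, E, N, SE}) = {S, W, E, N, SE}, so X∖{S, W, E, N, SE} = {NE, NW}

{NE, NW}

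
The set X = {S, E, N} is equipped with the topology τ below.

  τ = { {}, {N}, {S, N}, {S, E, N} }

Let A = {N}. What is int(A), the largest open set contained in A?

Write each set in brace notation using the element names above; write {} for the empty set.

{N}

opens ⊆ A: {}, {N}; union → int = {N}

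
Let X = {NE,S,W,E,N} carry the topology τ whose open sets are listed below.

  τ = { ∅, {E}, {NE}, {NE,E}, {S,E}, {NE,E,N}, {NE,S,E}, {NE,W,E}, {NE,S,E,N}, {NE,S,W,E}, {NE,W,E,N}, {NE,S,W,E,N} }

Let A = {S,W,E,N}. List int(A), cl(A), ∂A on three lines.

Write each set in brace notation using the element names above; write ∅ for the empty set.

int(A) = {S,E}
cl(A)  = {S,W,E,N}
∂A     = {W,N}

interior: largest open inside A is {S,E} (from ∅, {E}, {S,E})
cl via duality: int({NE}) = {NE}, so X∖{NE} = {S,W,E,N}
cl∖int = {W,N}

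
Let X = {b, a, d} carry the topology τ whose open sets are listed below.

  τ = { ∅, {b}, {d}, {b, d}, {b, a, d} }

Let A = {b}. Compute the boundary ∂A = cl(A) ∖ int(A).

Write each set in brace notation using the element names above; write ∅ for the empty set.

{a}

interior: largest open inside A is {b} (from ∅, {b})
cl via duality: int({a, d}) = {d}, so X∖{d} = {b, a}
cl∖int = {a}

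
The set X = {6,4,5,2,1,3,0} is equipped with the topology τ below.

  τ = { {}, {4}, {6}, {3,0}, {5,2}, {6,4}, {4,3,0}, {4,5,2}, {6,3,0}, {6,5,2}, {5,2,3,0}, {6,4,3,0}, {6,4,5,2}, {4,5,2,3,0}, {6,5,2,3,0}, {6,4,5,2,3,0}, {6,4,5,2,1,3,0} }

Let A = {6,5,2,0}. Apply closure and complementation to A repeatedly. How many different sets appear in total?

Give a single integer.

10

X∖A={4,1,3}, int(X∖A)={4}, hence cl(A)={6,5,2,1,3,0}
Orbit (k=closure, c=complement):
  1. A     = {6,5,2,0}
  2. kA    = {6,5,2,1,3,0}
  3. cA    = {4,1,3}
  4. ckA   = {4}
  5. kcA   = {4,1,3,0}
  6. kckA  = {4,1}
  7. ckcA  = {6,5,2}
  8. ckckA = {6,5,2,3,0}
  9. kckcA = {6,5,2,1}
  10. ckckcA = {4,3,0}
(closed under both — stop)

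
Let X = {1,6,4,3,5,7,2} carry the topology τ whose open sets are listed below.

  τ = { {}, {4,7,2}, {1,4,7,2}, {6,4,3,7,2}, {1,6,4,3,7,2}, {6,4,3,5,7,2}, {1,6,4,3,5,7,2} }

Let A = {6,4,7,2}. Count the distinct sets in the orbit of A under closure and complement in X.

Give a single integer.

6

closure: X∖int(X∖A) = X∖{} = {1,6,4,3,5,7,2}
Let k=closure and c=complement:
  1. A     = {6,4,7,2}
  2. kA    = {1,6,4,3,5,7,2}
  3. cA    = {1,3,5}
  4. ckA   = {}
  5. kcA   = {1,6,3,5}
  6. ckcA  = {4,7,2}
— saturated at 6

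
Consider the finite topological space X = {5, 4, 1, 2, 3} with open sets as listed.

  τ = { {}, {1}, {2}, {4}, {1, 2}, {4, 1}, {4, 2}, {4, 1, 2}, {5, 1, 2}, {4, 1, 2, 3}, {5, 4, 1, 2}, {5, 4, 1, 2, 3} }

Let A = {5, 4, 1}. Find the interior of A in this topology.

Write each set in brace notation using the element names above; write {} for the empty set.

{4, 1}

open subsets of A: {}, {4}, {1}, {4, 1}; so int(A) = {4, 1}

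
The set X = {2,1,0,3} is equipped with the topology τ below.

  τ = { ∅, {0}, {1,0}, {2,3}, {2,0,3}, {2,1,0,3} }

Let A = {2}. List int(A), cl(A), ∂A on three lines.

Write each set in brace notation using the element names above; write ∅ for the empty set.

open subsets of A: ∅; so int(A) = ∅
closure: X∖int(X∖A) = X∖{1,0} = {2,3}
∂A = {2,3} minus ∅ = {2,3}

int(A) = ∅
cl(A)  = {2,3}
∂A     = {2,3}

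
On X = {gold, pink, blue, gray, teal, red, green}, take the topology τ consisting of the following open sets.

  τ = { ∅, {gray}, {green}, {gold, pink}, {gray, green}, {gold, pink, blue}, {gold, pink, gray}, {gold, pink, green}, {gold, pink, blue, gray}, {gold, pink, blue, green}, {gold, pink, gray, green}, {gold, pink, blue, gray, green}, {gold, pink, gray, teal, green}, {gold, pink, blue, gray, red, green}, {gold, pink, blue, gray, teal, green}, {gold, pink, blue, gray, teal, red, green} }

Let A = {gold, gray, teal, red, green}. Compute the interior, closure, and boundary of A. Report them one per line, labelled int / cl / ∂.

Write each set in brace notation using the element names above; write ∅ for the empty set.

open subsets of A: ∅, {green}, {gray}, {gray, green}; so int(A) = {gray, green}
closure: X∖int(X∖A) = X∖∅ = {gold, pink, blue, gray, teal, red, green}
∂A = {gold, pink, blue, gray, teal, red, green} minus {gray, green} = {gold, pink, blue, teal, red}

int(A) = {gray, green}
cl(A)  = {gold, pink, blue, gray, teal, red, green}
∂A     = {gold, pink, blue, teal, red}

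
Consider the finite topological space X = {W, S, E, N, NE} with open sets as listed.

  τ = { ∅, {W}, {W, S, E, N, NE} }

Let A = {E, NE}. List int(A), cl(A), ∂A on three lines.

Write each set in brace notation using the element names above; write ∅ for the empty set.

int(A) = ∅
cl(A)  = {S, E, N, NE}
∂A     = {S, E, N, NE}

open subsets of A: ∅; so int(A) = ∅
closure: X∖int(X∖A) = X∖{W} = {S, E, N, NE}
∂A = {S, E, N, NE} minus ∅ = {S, E, N, NE}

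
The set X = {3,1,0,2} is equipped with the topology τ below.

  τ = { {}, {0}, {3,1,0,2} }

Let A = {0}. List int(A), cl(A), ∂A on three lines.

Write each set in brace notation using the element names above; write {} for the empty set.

opens ⊆ A: {}, {0}; union → int = {0}
complement {3,1,2}; its interior {}; cl(A) = X∖{} = {3,1,0,2}
boundary = {3,1,0,2} ∖ {0} = {3,1,2}

int(A) = {0}
cl(A)  = {3,1,0,2}
∂A     = {3,1,2}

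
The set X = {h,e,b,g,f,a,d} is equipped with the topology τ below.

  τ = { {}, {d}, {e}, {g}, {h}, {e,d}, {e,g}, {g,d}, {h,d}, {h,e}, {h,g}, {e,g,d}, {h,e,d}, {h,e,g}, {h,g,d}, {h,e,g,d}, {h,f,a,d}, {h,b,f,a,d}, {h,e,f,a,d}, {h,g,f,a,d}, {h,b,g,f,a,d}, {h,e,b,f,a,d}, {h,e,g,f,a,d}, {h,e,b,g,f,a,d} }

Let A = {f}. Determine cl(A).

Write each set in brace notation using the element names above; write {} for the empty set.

closure: X∖int(X∖A) = X∖{h,e,g,d} = {b,f,a}

{b,f,a}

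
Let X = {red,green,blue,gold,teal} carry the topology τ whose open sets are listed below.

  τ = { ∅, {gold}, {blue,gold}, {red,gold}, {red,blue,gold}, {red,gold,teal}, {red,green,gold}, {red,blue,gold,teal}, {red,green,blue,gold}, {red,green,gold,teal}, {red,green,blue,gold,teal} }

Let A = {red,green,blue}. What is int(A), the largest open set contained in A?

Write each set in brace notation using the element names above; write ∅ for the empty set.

U open, U⊆A: ∅. int(A) = ⋃ = ∅

∅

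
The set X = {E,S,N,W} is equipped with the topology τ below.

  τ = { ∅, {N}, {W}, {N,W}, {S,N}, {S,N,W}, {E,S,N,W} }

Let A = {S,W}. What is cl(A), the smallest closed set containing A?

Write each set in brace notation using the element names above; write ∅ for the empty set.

cl via duality: int({E,N}) = {N}, so X∖{N} = {E,S,W}

{E,S,W}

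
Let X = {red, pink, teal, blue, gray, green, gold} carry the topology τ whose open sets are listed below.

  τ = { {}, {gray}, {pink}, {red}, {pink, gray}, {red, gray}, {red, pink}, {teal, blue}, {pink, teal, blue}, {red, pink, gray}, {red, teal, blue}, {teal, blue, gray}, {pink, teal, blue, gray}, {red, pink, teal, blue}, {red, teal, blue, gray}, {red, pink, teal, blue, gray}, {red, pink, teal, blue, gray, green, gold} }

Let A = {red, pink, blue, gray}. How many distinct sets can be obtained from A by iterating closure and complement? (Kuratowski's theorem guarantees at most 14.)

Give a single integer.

8

X∖A={teal, green, gold}, int(X∖A)={}, hence cl(A)={red, pink, teal, blue, gray, green, gold}
Orbit (k=closure, c=complement):
  1. A     = {red, pink, blue, gray}
  2. kA    = {red, pink, teal, blue, gray, green, gold}
  3. cA    = {teal, green, gold}
  4. ckA   = {}
  5. kcA   = {teal, blue, green, gold}
  6. ckcA  = {red, pink, gray}
  7. kckcA = {red, pink, gray, green, gold}
  8. ckckcA = {teal, blue}
(closed under both — stop)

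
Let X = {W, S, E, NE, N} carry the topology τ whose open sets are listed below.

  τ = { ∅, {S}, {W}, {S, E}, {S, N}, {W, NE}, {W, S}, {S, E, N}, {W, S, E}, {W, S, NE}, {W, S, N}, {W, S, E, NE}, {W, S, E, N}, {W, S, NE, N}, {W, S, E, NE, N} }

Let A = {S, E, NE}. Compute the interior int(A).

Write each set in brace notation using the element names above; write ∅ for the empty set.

{S, E}

opens ⊆ A: ∅, {S}, {S, E}; union → int = {S, E}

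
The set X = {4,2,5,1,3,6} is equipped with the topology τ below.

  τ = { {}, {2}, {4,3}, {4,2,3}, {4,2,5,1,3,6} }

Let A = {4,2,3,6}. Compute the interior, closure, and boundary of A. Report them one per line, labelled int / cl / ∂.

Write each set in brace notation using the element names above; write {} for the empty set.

U open, U⊆A: {}, {2}, {4,3}, {4,2,3}. int(A) = ⋃ = {4,2,3}
X∖A={5,1}, int(X∖A)={}, hence cl(A)={4,2,5,1,3,6}
∂A: remove int from cl → {5,1,6}

int(A) = {4,2,3}
cl(A)  = {4,2,5,1,3,6}
∂A     = {5,1,6}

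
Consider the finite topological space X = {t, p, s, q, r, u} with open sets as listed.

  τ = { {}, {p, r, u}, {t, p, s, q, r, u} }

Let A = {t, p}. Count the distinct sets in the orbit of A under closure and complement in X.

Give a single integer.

4

complement {s, q, r, u}; its interior {}; cl(A) = X∖{} = {t, p, s, q, r, u}
With k = closure, c = complement:
  1. A     = {t, p}
  2. kA    = {t, p, s, q, r, u}
  3. cA    = {s, q, r, u}
  4. ckA   = {}
k, c of each give nothing new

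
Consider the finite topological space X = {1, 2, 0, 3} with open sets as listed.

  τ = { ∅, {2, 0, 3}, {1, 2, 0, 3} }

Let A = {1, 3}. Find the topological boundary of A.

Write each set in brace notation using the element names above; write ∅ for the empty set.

{1, 2, 0, 3}

open subsets of A: ∅; so int(A) = ∅
closure: X∖int(X∖A) = X∖∅ = {1, 2, 0, 3}
∂A = {1, 2, 0, 3} minus ∅ = {1, 2, 0, 3}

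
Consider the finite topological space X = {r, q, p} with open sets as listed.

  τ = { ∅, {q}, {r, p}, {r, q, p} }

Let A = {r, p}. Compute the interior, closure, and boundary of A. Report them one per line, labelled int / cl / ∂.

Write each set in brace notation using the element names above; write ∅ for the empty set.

opens ⊆ A: ∅, {r, p}; union → int = {r, p}
complement {q}; its interior {q}; cl(A) = X∖{q} = {r, p}
boundary = {r, p} ∖ {r, p} = ∅

int(A) = {r, p}
cl(A)  = {r, p}
∂A     = ∅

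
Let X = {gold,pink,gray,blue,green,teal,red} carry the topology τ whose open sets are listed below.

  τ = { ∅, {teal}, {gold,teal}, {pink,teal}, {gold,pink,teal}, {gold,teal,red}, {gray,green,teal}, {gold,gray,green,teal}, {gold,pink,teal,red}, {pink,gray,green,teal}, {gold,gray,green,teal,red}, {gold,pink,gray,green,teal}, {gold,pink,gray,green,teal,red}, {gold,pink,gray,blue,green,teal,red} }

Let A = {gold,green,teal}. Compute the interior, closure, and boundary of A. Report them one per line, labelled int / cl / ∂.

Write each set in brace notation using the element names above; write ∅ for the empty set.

interior: largest open inside A is {gold,teal} (from ∅, {teal}, {gold,teal})
cl via duality: int({pink,gray,blue,red}) = ∅, so X∖∅ = {gold,pink,gray,blue,green,teal,red}
cl∖int = {pink,gray,blue,green,red}

int(A) = {gold,teal}
cl(A)  = {gold,pink,gray,blue,green,teal,red}
∂A     = {pink,gray,blue,green,red}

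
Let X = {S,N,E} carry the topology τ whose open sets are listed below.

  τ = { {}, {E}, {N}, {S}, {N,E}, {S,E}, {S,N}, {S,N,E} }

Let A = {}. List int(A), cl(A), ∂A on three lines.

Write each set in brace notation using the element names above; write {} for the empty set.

int(A) = {}
cl(A)  = {}
∂A     = {}

interior: largest open inside A is {} (from {})
cl via duality: int({S,N,E}) = {S,N,E}, so X∖{S,N,E} = {}
cl∖int = {}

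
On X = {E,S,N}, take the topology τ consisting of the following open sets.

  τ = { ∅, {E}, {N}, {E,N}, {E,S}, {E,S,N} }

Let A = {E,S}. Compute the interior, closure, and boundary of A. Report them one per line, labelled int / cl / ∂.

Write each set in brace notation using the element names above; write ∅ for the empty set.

open subsets of A: ∅, {E}, {E,S}; so int(A) = {E,S}
closure: X∖int(X∖A) = X∖{N} = {E,S}
∂A = {E,S} minus {E,S} = ∅

int(A) = {E,S}
cl(A)  = {E,S}
∂A     = ∅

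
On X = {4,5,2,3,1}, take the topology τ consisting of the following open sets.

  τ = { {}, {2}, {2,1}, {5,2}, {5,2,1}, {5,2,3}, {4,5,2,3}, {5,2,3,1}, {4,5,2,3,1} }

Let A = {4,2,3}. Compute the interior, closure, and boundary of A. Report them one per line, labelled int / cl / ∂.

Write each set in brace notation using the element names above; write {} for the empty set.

int(A) = {2}
cl(A)  = {4,5,2,3,1}
∂A     = {4,5,3,1}

U open, U⊆A: {}, {2}. int(A) = ⋃ = {2}
X∖A={5,1}, int(X∖A)={}, hence cl(A)={4,5,2,3,1}
∂A: remove int from cl → {4,5,3,1}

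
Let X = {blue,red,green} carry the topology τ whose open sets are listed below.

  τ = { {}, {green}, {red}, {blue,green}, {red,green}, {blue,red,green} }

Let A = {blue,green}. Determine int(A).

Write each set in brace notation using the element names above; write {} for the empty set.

{blue,green}

interior: largest open inside A is {blue,green} (from {}, {green}, {blue,green})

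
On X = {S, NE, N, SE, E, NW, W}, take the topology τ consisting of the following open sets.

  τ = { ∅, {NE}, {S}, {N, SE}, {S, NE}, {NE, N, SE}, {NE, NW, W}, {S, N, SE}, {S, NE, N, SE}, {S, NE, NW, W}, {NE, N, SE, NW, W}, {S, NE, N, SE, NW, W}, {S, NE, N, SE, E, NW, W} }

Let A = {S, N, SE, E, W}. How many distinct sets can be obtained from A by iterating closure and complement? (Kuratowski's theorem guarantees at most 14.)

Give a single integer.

8

X∖A={NE, NW}, int(X∖A)={NE}, hence cl(A)={S, N, SE, E, NW, W}
Orbit (k=closure, c=complement):
  1. A     = {S, N, SE, E, W}
  2. kA    = {S, N, SE, E, NW, W}
  3. cA    = {NE, NW}
  4. ckA   = {NE}
  5. kcA   = {NE, E, NW, W}
  6. ckcA  = {S, N, SE}
  7. kckcA = {S, N, SE, E}
  8. ckckcA = {NE, NW, W}
(closed under both — stop)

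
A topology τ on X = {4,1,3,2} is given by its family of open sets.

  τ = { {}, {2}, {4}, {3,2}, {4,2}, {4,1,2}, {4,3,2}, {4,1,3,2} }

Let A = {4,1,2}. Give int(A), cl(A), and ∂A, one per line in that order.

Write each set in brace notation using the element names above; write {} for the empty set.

opens ⊆ A: {}, {4}, {2}, {4,2}, {4,1,2}; union → int = {4,1,2}
complement {3}; its interior {}; cl(A) = X∖{} = {4,1,3,2}
boundary = {4,1,3,2} ∖ {4,1,2} = {3}

int(A) = {4,1,2}
cl(A)  = {4,1,3,2}
∂A     = {3}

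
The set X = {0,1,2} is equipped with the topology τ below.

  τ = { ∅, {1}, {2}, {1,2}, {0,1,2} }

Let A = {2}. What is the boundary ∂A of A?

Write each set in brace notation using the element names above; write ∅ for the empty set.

open subsets of A: ∅, {2}; so int(A) = {2}
closure: X∖int(X∖A) = X∖{1} = {0,2}
∂A = {0,2} minus {2} = {0}

{0}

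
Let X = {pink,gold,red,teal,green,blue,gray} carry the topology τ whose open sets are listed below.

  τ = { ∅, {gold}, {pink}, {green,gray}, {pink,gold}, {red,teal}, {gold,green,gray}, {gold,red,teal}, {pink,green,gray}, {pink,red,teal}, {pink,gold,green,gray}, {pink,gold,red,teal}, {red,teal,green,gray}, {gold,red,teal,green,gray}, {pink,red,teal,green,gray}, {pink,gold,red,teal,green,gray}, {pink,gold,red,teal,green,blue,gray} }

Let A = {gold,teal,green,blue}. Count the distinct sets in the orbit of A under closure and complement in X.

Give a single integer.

cl via duality: int({pink,red,gray}) = {pink}, so X∖{pink} = {gold,red,teal,green,blue,gray}
Write k for closure, c for complement:
  1. A     = {gold,teal,green,blue}
  2. kA    = {gold,red,teal,green,blue,gray}
  3. cA    = {pink,red,gray}
  4. ckA   = {pink}
  5. kcA   = {pink,red,teal,green,blue,gray}
  6. kckA  = {pink,blue}
  7. ckcA  = {gold}
  8. ckckA = {gold,red,teal,green,gray}
  9. kckcA = {gold,blue}
  10. ckckcA = {pink,red,teal,green,gray}
applying k or c yields no new set

10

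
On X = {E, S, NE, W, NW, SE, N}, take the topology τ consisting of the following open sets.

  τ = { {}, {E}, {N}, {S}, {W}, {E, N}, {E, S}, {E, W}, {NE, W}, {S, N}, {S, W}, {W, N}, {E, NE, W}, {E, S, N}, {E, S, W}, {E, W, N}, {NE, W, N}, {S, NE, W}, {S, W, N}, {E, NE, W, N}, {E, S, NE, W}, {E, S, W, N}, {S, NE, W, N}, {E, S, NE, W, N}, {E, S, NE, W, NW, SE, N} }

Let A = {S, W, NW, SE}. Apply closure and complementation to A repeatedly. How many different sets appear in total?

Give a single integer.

8

complement {E, NE, N}; its interior {E, N}; cl(A) = X∖{E, N} = {S, NE, W, NW, SE}
With k = closure, c = complement:
  1. A     = {S, W, NW, SE}
  2. kA    = {S, NE, W, NW, SE}
  3. cA    = {E, NE, N}
  4. ckA   = {E, N}
  5. kcA   = {E, NE, NW, SE, N}
  6. kckA  = {E, NW, SE, N}
  7. ckcA  = {S, W}
  8. ckckA = {S, NE, W}
k, c of each give nothing new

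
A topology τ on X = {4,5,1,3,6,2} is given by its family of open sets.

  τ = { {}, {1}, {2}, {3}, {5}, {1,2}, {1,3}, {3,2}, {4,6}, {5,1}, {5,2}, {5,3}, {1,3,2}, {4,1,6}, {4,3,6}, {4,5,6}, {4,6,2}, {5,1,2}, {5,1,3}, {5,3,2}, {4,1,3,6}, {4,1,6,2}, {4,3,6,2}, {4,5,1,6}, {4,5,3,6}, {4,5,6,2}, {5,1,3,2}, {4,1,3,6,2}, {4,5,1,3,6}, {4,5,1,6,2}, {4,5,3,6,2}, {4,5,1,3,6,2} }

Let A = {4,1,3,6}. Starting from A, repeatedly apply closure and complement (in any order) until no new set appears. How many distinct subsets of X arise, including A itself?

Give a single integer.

2

cl via duality: int({5,2}) = {5,2}, so X∖{5,2} = {4,1,3,6}
Write k for closure, c for complement:
  1. A     = {4,1,3,6}
  2. cA    = {5,2}
applying k or c yields no new set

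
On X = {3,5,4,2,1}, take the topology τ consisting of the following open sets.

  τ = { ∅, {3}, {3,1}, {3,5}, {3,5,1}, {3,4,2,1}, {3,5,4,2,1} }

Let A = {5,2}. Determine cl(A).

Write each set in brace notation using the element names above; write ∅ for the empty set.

complement {3,4,1}; its interior {3,1}; cl(A) = X∖{3,1} = {5,4,2}

{5,4,2}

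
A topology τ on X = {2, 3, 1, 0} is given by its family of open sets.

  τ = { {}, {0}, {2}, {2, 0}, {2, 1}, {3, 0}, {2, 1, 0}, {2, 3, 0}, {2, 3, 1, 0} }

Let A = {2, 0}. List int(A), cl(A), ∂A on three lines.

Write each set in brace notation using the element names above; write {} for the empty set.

interior: largest open inside A is {2, 0} (from {}, {0}, {2}, {2, 0})
cl via duality: int({3, 1}) = {}, so X∖{} = {2, 3, 1, 0}
cl∖int = {3, 1}

int(A) = {2, 0}
cl(A)  = {2, 3, 1, 0}
∂A     = {3, 1}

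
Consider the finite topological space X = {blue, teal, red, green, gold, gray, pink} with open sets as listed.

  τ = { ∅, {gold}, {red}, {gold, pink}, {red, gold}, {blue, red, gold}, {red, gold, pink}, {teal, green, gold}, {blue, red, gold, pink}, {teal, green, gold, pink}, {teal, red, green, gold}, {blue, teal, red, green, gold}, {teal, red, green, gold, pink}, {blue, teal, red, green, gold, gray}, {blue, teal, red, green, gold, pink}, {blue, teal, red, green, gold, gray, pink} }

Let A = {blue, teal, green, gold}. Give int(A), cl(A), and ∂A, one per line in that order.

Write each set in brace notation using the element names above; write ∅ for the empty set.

open subsets of A: ∅, {gold}, {teal, green, gold}; so int(A) = {teal, green, gold}
closure: X∖int(X∖A) = X∖{red} = {blue, teal, green, gold, gray, pink}
∂A = {blue, teal, green, gold, gray, pink} minus {teal, green, gold} = {blue, gray, pink}

int(A) = {teal, green, gold}
cl(A)  = {blue, teal, green, gold, gray, pink}
∂A     = {blue, gray, pink}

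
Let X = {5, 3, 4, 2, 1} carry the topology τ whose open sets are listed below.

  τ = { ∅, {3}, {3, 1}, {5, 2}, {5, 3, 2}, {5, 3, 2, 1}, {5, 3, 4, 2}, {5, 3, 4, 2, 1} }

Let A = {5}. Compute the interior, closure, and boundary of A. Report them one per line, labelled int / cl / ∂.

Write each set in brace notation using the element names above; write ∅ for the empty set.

int(A) = ∅
cl(A)  = {5, 4, 2}
∂A     = {5, 4, 2}

opens ⊆ A: ∅; union → int = ∅
complement {3, 4, 2, 1}; its interior {3, 1}; cl(A) = X∖{3, 1} = {5, 4, 2}
boundary = {5, 4, 2} ∖ ∅ = {5, 4, 2}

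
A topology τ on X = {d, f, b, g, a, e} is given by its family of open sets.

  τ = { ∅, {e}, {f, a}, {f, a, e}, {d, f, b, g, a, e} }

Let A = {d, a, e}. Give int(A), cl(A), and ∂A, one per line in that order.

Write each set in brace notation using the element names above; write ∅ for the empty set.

open subsets of A: ∅, {e}; so int(A) = {e}
closure: X∖int(X∖A) = X∖∅ = {d, f, b, g, a, e}
∂A = {d, f, b, g, a, e} minus {e} = {d, f, b, g, a}

int(A) = {e}
cl(A)  = {d, f, b, g, a, e}
∂A     = {d, f, b, g, a}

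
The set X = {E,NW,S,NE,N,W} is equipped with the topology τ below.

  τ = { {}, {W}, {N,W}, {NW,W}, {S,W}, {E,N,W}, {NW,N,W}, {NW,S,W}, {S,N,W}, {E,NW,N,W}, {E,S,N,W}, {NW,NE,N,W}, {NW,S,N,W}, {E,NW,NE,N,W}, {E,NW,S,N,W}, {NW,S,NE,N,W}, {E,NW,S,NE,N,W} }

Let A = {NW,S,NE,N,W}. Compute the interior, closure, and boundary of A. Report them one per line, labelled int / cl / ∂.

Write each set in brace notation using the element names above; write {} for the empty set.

int(A) = {NW,S,NE,N,W}
cl(A)  = {E,NW,S,NE,N,W}
∂A     = {E}

opens ⊆ A: {}, {W}, {NW,W}, {N,W}, {S,W}, {S,N,W}, {NW,S,W}, {NW,N,W}, {NW,NE,N,W}, {NW,S,N,W}, {NW,S,NE,N,W}; union → int = {NW,S,NE,N,W}
complement {E}; its interior {}; cl(A) = X∖{} = {E,NW,S,NE,N,W}
boundary = {E,NW,S,NE,N,W} ∖ {NW,S,NE,N,W} = {E}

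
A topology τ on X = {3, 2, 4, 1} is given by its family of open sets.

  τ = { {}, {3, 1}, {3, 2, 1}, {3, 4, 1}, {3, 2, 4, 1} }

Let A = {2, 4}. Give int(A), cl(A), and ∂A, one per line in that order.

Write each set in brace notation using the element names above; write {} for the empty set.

int(A) = {}
cl(A)  = {2, 4}
∂A     = {2, 4}

open subsets of A: {}; so int(A) = {}
closure: X∖int(X∖A) = X∖{3, 1} = {2, 4}
∂A = {2, 4} minus {} = {2, 4}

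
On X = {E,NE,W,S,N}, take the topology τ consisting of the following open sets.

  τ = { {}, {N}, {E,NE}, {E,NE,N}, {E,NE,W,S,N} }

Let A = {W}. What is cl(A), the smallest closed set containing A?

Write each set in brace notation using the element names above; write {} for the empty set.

{W,S}

X∖A={E,NE,S,N}, int(X∖A)={E,NE,N}, hence cl(A)={W,S}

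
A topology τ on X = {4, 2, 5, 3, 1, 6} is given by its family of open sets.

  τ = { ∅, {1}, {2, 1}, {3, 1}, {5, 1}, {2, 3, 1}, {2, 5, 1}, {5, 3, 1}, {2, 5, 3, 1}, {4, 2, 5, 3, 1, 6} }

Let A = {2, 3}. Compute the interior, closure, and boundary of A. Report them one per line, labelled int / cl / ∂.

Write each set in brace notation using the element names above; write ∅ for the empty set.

U open, U⊆A: ∅. int(A) = ⋃ = ∅
X∖A={4, 5, 1, 6}, int(X∖A)={5, 1}, hence cl(A)={4, 2, 3, 6}
∂A: remove int from cl → {4, 2, 3, 6}

int(A) = ∅
cl(A)  = {4, 2, 3, 6}
∂A     = {4, 2, 3, 6}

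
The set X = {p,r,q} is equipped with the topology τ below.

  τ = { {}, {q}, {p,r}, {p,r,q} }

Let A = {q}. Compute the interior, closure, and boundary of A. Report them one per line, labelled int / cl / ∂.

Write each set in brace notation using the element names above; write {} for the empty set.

int(A) = {q}
cl(A)  = {q}
∂A     = {}

open subsets of A: {}, {q}; so int(A) = {q}
closure: X∖int(X∖A) = X∖{p,r} = {q}
∂A = {q} minus {q} = {}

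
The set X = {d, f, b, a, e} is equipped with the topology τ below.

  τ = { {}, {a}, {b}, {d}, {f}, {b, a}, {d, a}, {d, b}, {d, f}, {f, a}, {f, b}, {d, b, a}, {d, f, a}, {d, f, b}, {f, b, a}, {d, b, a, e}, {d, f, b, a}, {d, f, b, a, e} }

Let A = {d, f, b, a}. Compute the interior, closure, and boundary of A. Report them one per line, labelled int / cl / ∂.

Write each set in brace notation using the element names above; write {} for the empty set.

open subsets of A: {}, {f}, {b}, {a}, {d}, {f, a}, {f, b}, {d, b}, {b, a}, {d, f}, {d, a}, {d, f, b}, {f, b, a}, {d, f, a}, {d, b, a}, {d, f, b, a}; so int(A) = {d, f, b, a}
closure: X∖int(X∖A) = X∖{} = {d, f, b, a, e}
∂A = {d, f, b, a, e} minus {d, f, b, a} = {e}

int(A) = {d, f, b, a}
cl(A)  = {d, f, b, a, e}
∂A     = {e}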